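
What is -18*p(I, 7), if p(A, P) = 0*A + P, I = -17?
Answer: -126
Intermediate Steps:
p(A, P) = P (p(A, P) = 0 + P = P)
-18*p(I, 7) = -18*7 = -126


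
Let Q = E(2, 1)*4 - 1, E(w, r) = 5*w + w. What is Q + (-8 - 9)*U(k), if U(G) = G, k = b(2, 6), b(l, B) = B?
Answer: -55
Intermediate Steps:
k = 6
E(w, r) = 6*w
Q = 47 (Q = (6*2)*4 - 1 = 12*4 - 1 = 48 - 1 = 47)
Q + (-8 - 9)*U(k) = 47 + (-8 - 9)*6 = 47 - 17*6 = 47 - 102 = -55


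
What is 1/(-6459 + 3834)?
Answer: -1/2625 ≈ -0.00038095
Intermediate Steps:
1/(-6459 + 3834) = 1/(-2625) = -1/2625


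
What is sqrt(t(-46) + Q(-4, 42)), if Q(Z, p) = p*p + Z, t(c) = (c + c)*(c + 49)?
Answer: 2*sqrt(371) ≈ 38.523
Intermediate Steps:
t(c) = 2*c*(49 + c) (t(c) = (2*c)*(49 + c) = 2*c*(49 + c))
Q(Z, p) = Z + p**2 (Q(Z, p) = p**2 + Z = Z + p**2)
sqrt(t(-46) + Q(-4, 42)) = sqrt(2*(-46)*(49 - 46) + (-4 + 42**2)) = sqrt(2*(-46)*3 + (-4 + 1764)) = sqrt(-276 + 1760) = sqrt(1484) = 2*sqrt(371)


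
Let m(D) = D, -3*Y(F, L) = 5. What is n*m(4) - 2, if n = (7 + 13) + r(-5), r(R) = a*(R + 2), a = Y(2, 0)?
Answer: 98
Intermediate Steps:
Y(F, L) = -5/3 (Y(F, L) = -⅓*5 = -5/3)
a = -5/3 ≈ -1.6667
r(R) = -10/3 - 5*R/3 (r(R) = -5*(R + 2)/3 = -5*(2 + R)/3 = -10/3 - 5*R/3)
n = 25 (n = (7 + 13) + (-10/3 - 5/3*(-5)) = 20 + (-10/3 + 25/3) = 20 + 5 = 25)
n*m(4) - 2 = 25*4 - 2 = 100 - 2 = 98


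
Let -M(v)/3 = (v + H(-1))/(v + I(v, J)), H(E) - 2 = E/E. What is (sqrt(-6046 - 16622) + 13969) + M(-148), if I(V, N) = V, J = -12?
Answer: 4134389/296 + 2*I*sqrt(5667) ≈ 13968.0 + 150.56*I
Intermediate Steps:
H(E) = 3 (H(E) = 2 + E/E = 2 + 1 = 3)
M(v) = -3*(3 + v)/(2*v) (M(v) = -3*(v + 3)/(v + v) = -3*(3 + v)/(2*v))
(sqrt(-6046 - 16622) + 13969) + M(-148) = (sqrt(-6046 - 16622) + 13969) + (3/2)*(-3 - 1*(-148))/(-148) = (sqrt(-22668) + 13969) + (3/2)*(-1/148)*(-3 + 148) = (2*I*sqrt(5667) + 13969) + (3/2)*(-1/148)*145 = (13969 + 2*I*sqrt(5667)) - 435/296 = 4134389/296 + 2*I*sqrt(5667)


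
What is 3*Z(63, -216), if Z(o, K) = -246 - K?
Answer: -90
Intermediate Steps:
3*Z(63, -216) = 3*(-246 - 1*(-216)) = 3*(-246 + 216) = 3*(-30) = -90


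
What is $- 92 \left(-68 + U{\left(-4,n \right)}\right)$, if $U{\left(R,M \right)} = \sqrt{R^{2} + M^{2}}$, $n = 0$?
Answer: $5888$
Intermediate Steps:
$U{\left(R,M \right)} = \sqrt{M^{2} + R^{2}}$
$- 92 \left(-68 + U{\left(-4,n \right)}\right) = - 92 \left(-68 + \sqrt{0^{2} + \left(-4\right)^{2}}\right) = - 92 \left(-68 + \sqrt{0 + 16}\right) = - 92 \left(-68 + \sqrt{16}\right) = - 92 \left(-68 + 4\right) = \left(-92\right) \left(-64\right) = 5888$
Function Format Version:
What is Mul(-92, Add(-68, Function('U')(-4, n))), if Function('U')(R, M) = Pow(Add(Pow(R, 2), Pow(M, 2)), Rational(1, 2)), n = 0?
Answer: 5888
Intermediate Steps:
Function('U')(R, M) = Pow(Add(Pow(M, 2), Pow(R, 2)), Rational(1, 2))
Mul(-92, Add(-68, Function('U')(-4, n))) = Mul(-92, Add(-68, Pow(Add(Pow(0, 2), Pow(-4, 2)), Rational(1, 2)))) = Mul(-92, Add(-68, Pow(Add(0, 16), Rational(1, 2)))) = Mul(-92, Add(-68, Pow(16, Rational(1, 2)))) = Mul(-92, Add(-68, 4)) = Mul(-92, -64) = 5888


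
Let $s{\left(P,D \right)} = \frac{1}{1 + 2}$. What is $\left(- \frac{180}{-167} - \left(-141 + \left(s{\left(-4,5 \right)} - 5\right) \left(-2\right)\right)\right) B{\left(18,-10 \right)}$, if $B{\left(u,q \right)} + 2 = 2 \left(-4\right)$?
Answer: $- \frac{665050}{501} \approx -1327.4$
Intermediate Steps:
$s{\left(P,D \right)} = \frac{1}{3}$
$B{\left(u,q \right)} = -10$ ($B{\left(u,q \right)} = -2 + 2 \left(-4\right) = -2 - 8 = -10$)
$\left(- \frac{180}{-167} - \left(-141 + \left(s{\left(-4,5 \right)} - 5\right) \left(-2\right)\right)\right) B{\left(18,-10 \right)} = \left(- \frac{180}{-167} + \left(141 - \left(\frac{1}{3} - 5\right) \left(-2\right)\right)\right) \left(-10\right) = \left(\left(-180\right) \left(- \frac{1}{167}\right) + \left(141 - \left(- \frac{14}{3}\right) \left(-2\right)\right)\right) \left(-10\right) = \left(\frac{180}{167} + \left(141 - \frac{28}{3}\right)\right) \left(-10\right) = \left(\frac{180}{167} + \frac{395}{3}\right) \left(-10\right) = \frac{66505}{501} \left(-10\right) = - \frac{665050}{501}$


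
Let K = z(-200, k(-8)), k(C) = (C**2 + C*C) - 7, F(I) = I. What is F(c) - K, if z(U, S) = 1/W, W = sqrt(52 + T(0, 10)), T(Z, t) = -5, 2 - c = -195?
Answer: 197 - sqrt(47)/47 ≈ 196.85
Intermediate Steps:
c = 197 (c = 2 - 1*(-195) = 2 + 195 = 197)
k(C) = -7 + 2*C**2 (k(C) = (C**2 + C**2) - 7 = 2*C**2 - 7 = -7 + 2*C**2)
W = sqrt(47) (W = sqrt(52 - 5) = sqrt(47) ≈ 6.8557)
z(U, S) = sqrt(47)/47 (z(U, S) = 1/(sqrt(47)) = sqrt(47)/47)
K = sqrt(47)/47 ≈ 0.14586
F(c) - K = 197 - sqrt(47)/47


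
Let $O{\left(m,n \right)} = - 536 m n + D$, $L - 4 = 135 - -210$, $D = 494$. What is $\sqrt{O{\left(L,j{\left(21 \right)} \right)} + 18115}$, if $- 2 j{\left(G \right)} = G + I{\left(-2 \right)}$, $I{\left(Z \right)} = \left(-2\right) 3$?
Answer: $\sqrt{1421589} \approx 1192.3$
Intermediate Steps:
$I{\left(Z \right)} = -6$
$L = 349$ ($L = 4 + \left(135 - -210\right) = 4 + \left(135 + 210\right) = 4 + 345 = 349$)
$j{\left(G \right)} = 3 - \frac{G}{2}$ ($j{\left(G \right)} = - \frac{G - 6}{2} = - \frac{-6 + G}{2} = 3 - \frac{G}{2}$)
$O{\left(m,n \right)} = 494 - 536 m n$ ($O{\left(m,n \right)} = - 536 m n + 494 = 494 - 536 m n$)
$\sqrt{O{\left(L,j{\left(21 \right)} \right)} + 18115} = \sqrt{\left(494 - 187064 \left(3 - \frac{21}{2}\right)\right) + 18115} = \sqrt{\left(494 - 187064 \left(- \frac{15}{2}\right)\right) + 18115} = \sqrt{\left(494 + 1402980\right) + 18115} = \sqrt{1403474 + 18115} = \sqrt{1421589}$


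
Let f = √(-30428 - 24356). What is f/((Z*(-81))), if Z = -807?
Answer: 16*I*√214/65367 ≈ 0.0035807*I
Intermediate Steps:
f = 16*I*√214 (f = √(-54784) = 16*I*√214 ≈ 234.06*I)
f/((Z*(-81))) = (16*I*√214)/((-807*(-81))) = (16*I*√214)/65367 = (16*I*√214)*(1/65367) = 16*I*√214/65367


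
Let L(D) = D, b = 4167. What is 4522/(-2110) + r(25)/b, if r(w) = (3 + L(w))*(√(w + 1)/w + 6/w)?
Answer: -15690829/7326975 + 28*√26/104175 ≈ -2.1401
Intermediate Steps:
r(w) = (3 + w)*(6/w + √(1 + w)/w) (r(w) = (3 + w)*(√(w + 1)/w + 6/w) = (3 + w)*(√(1 + w)/w + 6/w) = (3 + w)*(6/w + √(1 + w)/w))
4522/(-2110) + r(25)/b = 4522/(-2110) + (6 + √(1 + 25) + 18/25 + 3*√(1 + 25)/25)/4167 = 4522*(-1/2110) + (6 + √26 + 18*(1/25) + 3*(1/25)*√26)*(1/4167) = -2261/1055 + (6 + √26 + 18/25 + 3*√26/25)*(1/4167) = -2261/1055 + (168/25 + 28*√26/25)*(1/4167) = -2261/1055 + (56/34725 + 28*√26/104175) = -15690829/7326975 + 28*√26/104175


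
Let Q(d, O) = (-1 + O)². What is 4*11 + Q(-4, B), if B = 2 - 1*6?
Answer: 69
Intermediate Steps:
B = -4 (B = 2 - 6 = -4)
4*11 + Q(-4, B) = 4*11 + (-1 - 4)² = 44 + (-5)² = 44 + 25 = 69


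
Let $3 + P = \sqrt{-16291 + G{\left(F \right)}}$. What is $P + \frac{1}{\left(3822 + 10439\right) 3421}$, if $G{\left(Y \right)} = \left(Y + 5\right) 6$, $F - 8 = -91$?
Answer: $- \frac{146360642}{48786881} + i \sqrt{16759} \approx -3.0 + 129.46 i$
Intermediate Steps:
$F = -83$ ($F = 8 - 91 = -83$)
$G{\left(Y \right)} = 30 + 6 Y$ ($G{\left(Y \right)} = \left(5 + Y\right) 6 = 30 + 6 Y$)
$P = -3 + i \sqrt{16759}$ ($P = -3 + \sqrt{-16291 + \left(30 + 6 \left(-83\right)\right)} = -3 + \sqrt{-16291 + \left(30 - 498\right)} = -3 + \sqrt{-16291 - 468} = -3 + \sqrt{-16759} = -3 + i \sqrt{16759} \approx -3.0 + 129.46 i$)
$P + \frac{1}{\left(3822 + 10439\right) 3421} = \left(-3 + i \sqrt{16759}\right) + \frac{1}{\left(3822 + 10439\right) 3421} = \left(-3 + i \sqrt{16759}\right) + \frac{1}{14261} \cdot \frac{1}{3421} = \left(-3 + i \sqrt{16759}\right) + \frac{1}{48786881} = - \frac{146360642}{48786881} + i \sqrt{16759}$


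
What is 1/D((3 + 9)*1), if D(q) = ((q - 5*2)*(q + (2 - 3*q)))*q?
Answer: -1/528 ≈ -0.0018939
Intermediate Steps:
D(q) = q*(-10 + q)*(2 - 2*q) (D(q) = ((q - 10)*(2 - 2*q))*q = ((-10 + q)*(2 - 2*q))*q = q*(-10 + q)*(2 - 2*q))
1/D((3 + 9)*1) = 1/(2*((3 + 9)*1)*(-10 - ((3 + 9)*1)² + 11*((3 + 9)*1))) = 1/(2*(12*1)*(-10 - (12*1)² + 11*(12*1))) = 1/(2*12*(-10 - 1*12² + 11*12)) = 1/(2*12*(-10 - 1*144 + 132)) = 1/(2*12*(-10 - 144 + 132)) = 1/(2*12*(-22)) = 1/(-528) = -1/528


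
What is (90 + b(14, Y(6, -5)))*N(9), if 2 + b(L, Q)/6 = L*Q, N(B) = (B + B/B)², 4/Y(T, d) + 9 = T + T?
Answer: 19000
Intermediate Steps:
Y(T, d) = 4/(-9 + 2*T) (Y(T, d) = 4/(-9 + (T + T)) = 4/(-9 + 2*T))
N(B) = (1 + B)² (N(B) = (B + 1)² = (1 + B)²)
b(L, Q) = -12 + 6*L*Q (b(L, Q) = -12 + 6*(L*Q) = -12 + 6*L*Q)
(90 + b(14, Y(6, -5)))*N(9) = (90 + (-12 + 6*14*(4/(-9 + 2*6))))*(1 + 9)² = (90 + (-12 + 6*14*(4/(-9 + 12))))*10² = (90 + (-12 + 6*14*(4/3)))*100 = (90 + (-12 + 112))*100 = (90 + 100)*100 = 190*100 = 19000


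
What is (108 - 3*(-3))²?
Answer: 13689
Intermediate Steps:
(108 - 3*(-3))² = (108 + 9)² = 117² = 13689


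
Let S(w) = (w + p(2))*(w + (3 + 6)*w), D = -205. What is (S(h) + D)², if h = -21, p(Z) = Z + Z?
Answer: 11323225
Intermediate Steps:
p(Z) = 2*Z
S(w) = 10*w*(4 + w) (S(w) = (w + 2*2)*(w + (3 + 6)*w) = (w + 4)*(w + 9*w) = (4 + w)*(10*w) = 10*w*(4 + w))
(S(h) + D)² = (10*(-21)*(4 - 21) - 205)² = (10*(-21)*(-17) - 205)² = (3570 - 205)² = 3365² = 11323225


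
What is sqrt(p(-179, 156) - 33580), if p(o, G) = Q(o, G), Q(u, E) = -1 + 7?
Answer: I*sqrt(33574) ≈ 183.23*I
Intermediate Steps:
Q(u, E) = 6
p(o, G) = 6
sqrt(p(-179, 156) - 33580) = sqrt(6 - 33580) = sqrt(-33574) = I*sqrt(33574)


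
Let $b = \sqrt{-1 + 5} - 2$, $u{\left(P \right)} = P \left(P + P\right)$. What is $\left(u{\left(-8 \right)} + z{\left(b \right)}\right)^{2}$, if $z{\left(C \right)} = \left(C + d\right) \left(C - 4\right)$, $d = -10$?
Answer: $28224$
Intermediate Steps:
$u{\left(P \right)} = 2 P^{2}$ ($u{\left(P \right)} = P 2 P = 2 P^{2}$)
$b = 0$ ($b = \sqrt{4} - 2 = 2 - 2 = 0$)
$z{\left(C \right)} = \left(-10 + C\right) \left(-4 + C\right)$ ($z{\left(C \right)} = \left(C - 10\right) \left(C - 4\right) = \left(-10 + C\right) \left(-4 + C\right)$)
$\left(u{\left(-8 \right)} + z{\left(b \right)}\right)^{2} = \left(2 \left(-8\right)^{2} + \left(40 + 0^{2} - 0\right)\right)^{2} = \left(2 \cdot 64 + \left(40 + 0 + 0\right)\right)^{2} = \left(128 + 40\right)^{2} = 168^{2} = 28224$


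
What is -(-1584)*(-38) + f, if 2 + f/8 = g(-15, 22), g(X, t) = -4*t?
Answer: -60912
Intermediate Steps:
f = -720 (f = -16 + 8*(-4*22) = -16 + 8*(-88) = -16 - 704 = -720)
-(-1584)*(-38) + f = -(-1584)*(-38) - 720 = -176*342 - 720 = -60192 - 720 = -60912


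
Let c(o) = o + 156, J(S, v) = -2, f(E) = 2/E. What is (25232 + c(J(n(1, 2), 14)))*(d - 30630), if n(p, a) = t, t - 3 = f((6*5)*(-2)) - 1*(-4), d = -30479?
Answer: -1551313074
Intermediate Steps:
t = 209/30 (t = 3 + (2/(((6*5)*(-2))) - 1*(-4)) = 3 + (2/((30*(-2))) + 4) = 3 + (2/(-60) + 4) = 3 + (2*(-1/60) + 4) = 3 + (-1/30 + 4) = 3 + 119/30 = 209/30 ≈ 6.9667)
n(p, a) = 209/30
c(o) = 156 + o
(25232 + c(J(n(1, 2), 14)))*(d - 30630) = (25232 + (156 - 2))*(-30479 - 30630) = (25232 + 154)*(-61109) = 25386*(-61109) = -1551313074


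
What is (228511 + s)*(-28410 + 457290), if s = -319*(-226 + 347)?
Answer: 81449458560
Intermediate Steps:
s = -38599 (s = -319*121 = -38599)
(228511 + s)*(-28410 + 457290) = (228511 - 38599)*(-28410 + 457290) = 189912*428880 = 81449458560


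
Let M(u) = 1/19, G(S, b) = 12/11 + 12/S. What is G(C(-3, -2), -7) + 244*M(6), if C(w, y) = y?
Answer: 1658/209 ≈ 7.9330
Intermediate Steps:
G(S, b) = 12/11 + 12/S (G(S, b) = 12*(1/11) + 12/S = 12/11 + 12/S)
M(u) = 1/19
G(C(-3, -2), -7) + 244*M(6) = (12/11 + 12/(-2)) + 244*(1/19) = (12/11 + 12*(-½)) + 244/19 = (12/11 - 6) + 244/19 = -54/11 + 244/19 = 1658/209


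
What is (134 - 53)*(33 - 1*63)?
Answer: -2430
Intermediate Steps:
(134 - 53)*(33 - 1*63) = 81*(33 - 63) = 81*(-30) = -2430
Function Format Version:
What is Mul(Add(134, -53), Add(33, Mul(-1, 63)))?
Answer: -2430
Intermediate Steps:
Mul(Add(134, -53), Add(33, Mul(-1, 63))) = Mul(81, Add(33, -63)) = Mul(81, -30) = -2430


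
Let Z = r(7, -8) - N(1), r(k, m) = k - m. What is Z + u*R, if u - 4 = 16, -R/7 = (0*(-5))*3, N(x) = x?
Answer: 14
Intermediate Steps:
R = 0 (R = -7*0*(-5)*3 = -0*3 = -7*0 = 0)
u = 20 (u = 4 + 16 = 20)
Z = 14 (Z = (7 - 1*(-8)) - 1*1 = (7 + 8) - 1 = 15 - 1 = 14)
Z + u*R = 14 + 20*0 = 14 + 0 = 14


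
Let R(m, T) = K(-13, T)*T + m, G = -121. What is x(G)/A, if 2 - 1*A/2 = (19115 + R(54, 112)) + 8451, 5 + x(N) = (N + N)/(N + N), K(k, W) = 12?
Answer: 1/14481 ≈ 6.9056e-5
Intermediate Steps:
R(m, T) = m + 12*T (R(m, T) = 12*T + m = m + 12*T)
x(N) = -4 (x(N) = -5 + (N + N)/(N + N) = -5 + (2*N)/((2*N)) = -5 + (2*N)*(1/(2*N)) = -5 + 1 = -4)
A = -57924 (A = 4 - 2*((19115 + (54 + 12*112)) + 8451) = 4 - 2*((19115 + (54 + 1344)) + 8451) = 4 - 2*((19115 + 1398) + 8451) = 4 - 2*(20513 + 8451) = 4 - 2*28964 = 4 - 57928 = -57924)
x(G)/A = -4/(-57924) = -4*(-1/57924) = 1/14481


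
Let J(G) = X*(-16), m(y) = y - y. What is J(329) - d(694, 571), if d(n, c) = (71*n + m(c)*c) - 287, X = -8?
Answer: -48859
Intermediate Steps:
m(y) = 0
J(G) = 128 (J(G) = -8*(-16) = 128)
d(n, c) = -287 + 71*n (d(n, c) = (71*n + 0*c) - 287 = (71*n + 0) - 287 = 71*n - 287 = -287 + 71*n)
J(329) - d(694, 571) = 128 - (-287 + 71*694) = 128 - (-287 + 49274) = 128 - 1*48987 = 128 - 48987 = -48859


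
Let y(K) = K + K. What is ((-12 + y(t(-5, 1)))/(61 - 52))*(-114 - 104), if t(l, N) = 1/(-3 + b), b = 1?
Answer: 2834/9 ≈ 314.89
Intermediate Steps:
t(l, N) = -1/2 (t(l, N) = 1/(-3 + 1) = 1/(-2) = -1/2)
y(K) = 2*K
((-12 + y(t(-5, 1)))/(61 - 52))*(-114 - 104) = ((-12 + 2*(-1/2))/(61 - 52))*(-114 - 104) = ((-12 - 1)/9)*(-218) = -13*1/9*(-218) = -13/9*(-218) = 2834/9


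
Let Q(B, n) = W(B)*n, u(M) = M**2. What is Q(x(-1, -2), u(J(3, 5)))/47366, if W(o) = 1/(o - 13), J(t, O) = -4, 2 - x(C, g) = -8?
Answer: -8/71049 ≈ -0.00011260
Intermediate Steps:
x(C, g) = 10 (x(C, g) = 2 - 1*(-8) = 2 + 8 = 10)
W(o) = 1/(-13 + o)
Q(B, n) = n/(-13 + B)
Q(x(-1, -2), u(J(3, 5)))/47366 = ((-4)**2/(-13 + 10))/47366 = (16/(-3))*(1/47366) = (16*(-1/3))*(1/47366) = -16/3*1/47366 = -8/71049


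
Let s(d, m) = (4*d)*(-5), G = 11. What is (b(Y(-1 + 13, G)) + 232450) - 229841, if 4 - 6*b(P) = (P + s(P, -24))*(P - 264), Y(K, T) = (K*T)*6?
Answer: 3980501/3 ≈ 1.3268e+6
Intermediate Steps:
s(d, m) = -20*d
Y(K, T) = 6*K*T
b(P) = ⅔ + 19*P*(-264 + P)/6 (b(P) = ⅔ - (P - 20*P)*(P - 264)/6 = ⅔ - (-19*P)*(-264 + P)/6 = ⅔ - (-19)*P*(-264 + P)/6 = ⅔ + 19*P*(-264 + P)/6)
(b(Y(-1 + 13, G)) + 232450) - 229841 = ((⅔ - 5016*(-1 + 13)*11 + 19*(6*(-1 + 13)*11)²/6) + 232450) - 229841 = ((⅔ - 5016*12*11 + 19*(6*12*11)²/6) + 232450) - 229841 = ((⅔ - 836*792 + (19/6)*792²) + 232450) - 229841 = ((⅔ - 662112 + (19/6)*627264) + 232450) - 229841 = ((⅔ - 662112 + 1986336) + 232450) - 229841 = (3972674/3 + 232450) - 229841 = 4670024/3 - 229841 = 3980501/3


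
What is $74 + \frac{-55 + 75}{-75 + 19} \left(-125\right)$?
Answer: $\frac{1661}{14} \approx 118.64$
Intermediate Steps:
$74 + \frac{-55 + 75}{-75 + 19} \left(-125\right) = 74 + \frac{20}{-56} \left(-125\right) = 74 + 20 \left(- \frac{1}{56}\right) \left(-125\right) = 74 - - \frac{625}{14} = 74 + \frac{625}{14} = \frac{1661}{14}$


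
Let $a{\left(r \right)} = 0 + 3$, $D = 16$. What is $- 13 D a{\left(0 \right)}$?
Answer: $-624$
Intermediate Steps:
$a{\left(r \right)} = 3$
$- 13 D a{\left(0 \right)} = \left(-13\right) 16 \cdot 3 = \left(-208\right) 3 = -624$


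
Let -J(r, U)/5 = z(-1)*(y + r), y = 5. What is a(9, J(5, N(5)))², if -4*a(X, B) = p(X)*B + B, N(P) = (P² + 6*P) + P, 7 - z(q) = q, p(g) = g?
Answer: 1000000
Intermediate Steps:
z(q) = 7 - q
N(P) = P² + 7*P
J(r, U) = -200 - 40*r (J(r, U) = -5*(7 - 1*(-1))*(5 + r) = -5*(7 + 1)*(5 + r) = -40*(5 + r) = -5*(40 + 8*r) = -200 - 40*r)
a(X, B) = -B/4 - B*X/4 (a(X, B) = -(X*B + B)/4 = -(B*X + B)/4 = -(B + B*X)/4 = -B/4 - B*X/4)
a(9, J(5, N(5)))² = (-(-200 - 40*5)*(1 + 9)/4)² = (-¼*(-200 - 200)*10)² = (-¼*(-400)*10)² = 1000² = 1000000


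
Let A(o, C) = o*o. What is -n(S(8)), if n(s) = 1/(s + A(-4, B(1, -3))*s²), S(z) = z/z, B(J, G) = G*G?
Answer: -1/17 ≈ -0.058824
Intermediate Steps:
B(J, G) = G²
S(z) = 1
A(o, C) = o²
n(s) = 1/(s + 16*s²) (n(s) = 1/(s + (-4)²*s²) = 1/(s + 16*s²))
-n(S(8)) = -1/(1*(1 + 16*1)) = -1/(1 + 16) = -1/17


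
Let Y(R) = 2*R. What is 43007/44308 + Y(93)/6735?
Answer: 99297811/99471460 ≈ 0.99825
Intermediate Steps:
43007/44308 + Y(93)/6735 = 43007/44308 + (2*93)/6735 = 43007*(1/44308) + 186*(1/6735) = 43007/44308 + 62/2245 = 99297811/99471460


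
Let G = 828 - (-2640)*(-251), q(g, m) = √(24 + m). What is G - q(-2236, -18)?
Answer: -661812 - √6 ≈ -6.6181e+5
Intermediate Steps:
G = -661812 (G = 828 - 660*1004 = 828 - 662640 = -661812)
G - q(-2236, -18) = -661812 - √(24 - 18) = -661812 - √6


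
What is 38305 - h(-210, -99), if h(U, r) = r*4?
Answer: 38701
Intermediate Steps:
h(U, r) = 4*r
38305 - h(-210, -99) = 38305 - 4*(-99) = 38305 - 1*(-396) = 38305 + 396 = 38701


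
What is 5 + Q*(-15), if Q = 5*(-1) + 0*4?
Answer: 80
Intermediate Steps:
Q = -5 (Q = -5 + 0 = -5)
5 + Q*(-15) = 5 - 5*(-15) = 5 + 75 = 80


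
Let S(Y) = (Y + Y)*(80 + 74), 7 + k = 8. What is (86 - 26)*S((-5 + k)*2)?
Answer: -147840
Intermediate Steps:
k = 1 (k = -7 + 8 = 1)
S(Y) = 308*Y (S(Y) = (2*Y)*154 = 308*Y)
(86 - 26)*S((-5 + k)*2) = (86 - 26)*(308*((-5 + 1)*2)) = 60*(308*(-4*2)) = 60*(308*(-8)) = 60*(-2464) = -147840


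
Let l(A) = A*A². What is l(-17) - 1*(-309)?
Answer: -4604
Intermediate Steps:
l(A) = A³
l(-17) - 1*(-309) = (-17)³ - 1*(-309) = -4913 + 309 = -4604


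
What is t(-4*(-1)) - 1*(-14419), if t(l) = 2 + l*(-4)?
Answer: 14405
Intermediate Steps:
t(l) = 2 - 4*l
t(-4*(-1)) - 1*(-14419) = (2 - (-16)*(-1)) - 1*(-14419) = (2 - 4*4) + 14419 = (2 - 16) + 14419 = -14 + 14419 = 14405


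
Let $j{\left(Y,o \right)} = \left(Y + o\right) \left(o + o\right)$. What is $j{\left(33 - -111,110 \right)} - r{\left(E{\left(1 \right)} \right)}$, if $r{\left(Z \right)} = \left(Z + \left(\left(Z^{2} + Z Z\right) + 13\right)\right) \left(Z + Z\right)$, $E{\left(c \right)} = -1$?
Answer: $55908$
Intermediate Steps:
$j{\left(Y,o \right)} = 2 o \left(Y + o\right)$ ($j{\left(Y,o \right)} = \left(Y + o\right) 2 o = 2 o \left(Y + o\right)$)
$r{\left(Z \right)} = 2 Z \left(13 + Z + 2 Z^{2}\right)$ ($r{\left(Z \right)} = \left(Z + \left(\left(Z^{2} + Z^{2}\right) + 13\right)\right) 2 Z = \left(Z + \left(2 Z^{2} + 13\right)\right) 2 Z = \left(Z + \left(13 + 2 Z^{2}\right)\right) 2 Z = \left(13 + Z + 2 Z^{2}\right) 2 Z = 2 Z \left(13 + Z + 2 Z^{2}\right)$)
$j{\left(33 - -111,110 \right)} - r{\left(E{\left(1 \right)} \right)} = 2 \cdot 110 \left(\left(33 - -111\right) + 110\right) - 2 \left(-1\right) \left(13 - 1 + 2 \left(-1\right)^{2}\right) = 2 \cdot 110 \left(\left(33 + 111\right) + 110\right) - 2 \left(-1\right) \left(13 - 1 + 2 \cdot 1\right) = 2 \cdot 110 \left(144 + 110\right) - 2 \left(-1\right) \left(13 - 1 + 2\right) = 2 \cdot 110 \cdot 254 - 2 \left(-1\right) 14 = 55880 - -28 = 55880 + 28 = 55908$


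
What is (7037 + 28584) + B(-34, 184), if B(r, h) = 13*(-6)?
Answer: 35543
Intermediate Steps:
B(r, h) = -78
(7037 + 28584) + B(-34, 184) = (7037 + 28584) - 78 = 35621 - 78 = 35543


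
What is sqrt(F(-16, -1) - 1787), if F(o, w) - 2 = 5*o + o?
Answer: 3*I*sqrt(209) ≈ 43.37*I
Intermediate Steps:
F(o, w) = 2 + 6*o (F(o, w) = 2 + (5*o + o) = 2 + 6*o)
sqrt(F(-16, -1) - 1787) = sqrt((2 + 6*(-16)) - 1787) = sqrt((2 - 96) - 1787) = sqrt(-94 - 1787) = sqrt(-1881) = 3*I*sqrt(209)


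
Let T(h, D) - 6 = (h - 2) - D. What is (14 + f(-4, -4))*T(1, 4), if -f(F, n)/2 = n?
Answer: 22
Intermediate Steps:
T(h, D) = 4 + h - D (T(h, D) = 6 + ((h - 2) - D) = 6 + ((-2 + h) - D) = 6 + (-2 + h - D) = 4 + h - D)
f(F, n) = -2*n
(14 + f(-4, -4))*T(1, 4) = (14 - 2*(-4))*(4 + 1 - 1*4) = (14 + 8)*(4 + 1 - 4) = 22*1 = 22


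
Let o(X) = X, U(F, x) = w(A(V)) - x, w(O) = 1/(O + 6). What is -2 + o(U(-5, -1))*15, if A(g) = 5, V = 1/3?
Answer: 158/11 ≈ 14.364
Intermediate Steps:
V = ⅓ ≈ 0.33333
w(O) = 1/(6 + O)
U(F, x) = 1/11 - x (U(F, x) = 1/(6 + 5) - x = 1/11 - x)
-2 + o(U(-5, -1))*15 = -2 + (1/11 - 1*(-1))*15 = -2 + (1/11 + 1)*15 = -2 + (12/11)*15 = -2 + 180/11 = 158/11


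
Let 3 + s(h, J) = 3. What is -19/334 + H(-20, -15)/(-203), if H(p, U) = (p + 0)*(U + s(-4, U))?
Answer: -104057/67802 ≈ -1.5347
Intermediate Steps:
s(h, J) = 0 (s(h, J) = -3 + 3 = 0)
H(p, U) = U*p (H(p, U) = (p + 0)*(U + 0) = p*U = U*p)
-19/334 + H(-20, -15)/(-203) = -19/334 - 15*(-20)/(-203) = -19*1/334 + 300*(-1/203) = -19/334 - 300/203 = -104057/67802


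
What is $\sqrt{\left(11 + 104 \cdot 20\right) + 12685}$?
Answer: $2 \sqrt{3694} \approx 121.56$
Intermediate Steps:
$\sqrt{\left(11 + 104 \cdot 20\right) + 12685} = \sqrt{\left(11 + 2080\right) + 12685} = \sqrt{2091 + 12685} = \sqrt{14776} = 2 \sqrt{3694}$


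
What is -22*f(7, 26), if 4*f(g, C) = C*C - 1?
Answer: -7425/2 ≈ -3712.5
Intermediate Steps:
f(g, C) = -¼ + C²/4 (f(g, C) = (C*C - 1)/4 = (C² - 1)/4 = (-1 + C²)/4 = -¼ + C²/4)
-22*f(7, 26) = -22*(-¼ + (¼)*26²) = -22*(-¼ + (¼)*676) = -22*(-¼ + 169) = -22*675/4 = -7425/2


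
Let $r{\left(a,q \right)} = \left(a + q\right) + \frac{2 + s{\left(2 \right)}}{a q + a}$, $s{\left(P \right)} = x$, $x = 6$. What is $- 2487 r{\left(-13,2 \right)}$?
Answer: $\frac{362273}{13} \approx 27867.0$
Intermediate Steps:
$s{\left(P \right)} = 6$
$r{\left(a,q \right)} = a + q + \frac{8}{a + a q}$ ($r{\left(a,q \right)} = \left(a + q\right) + \frac{2 + 6}{a q + a} = \left(a + q\right) + \frac{8}{a + a q} = a + q + \frac{8}{a + a q}$)
$- 2487 r{\left(-13,2 \right)} = - 2487 \frac{8 + \left(-13\right)^{2} - 26 - 13 \cdot 2^{2} + 2 \left(-13\right)^{2}}{\left(-13\right) \left(1 + 2\right)} = - 2487 \left(- \frac{8 + 169 - 26 - 52 + 2 \cdot 169}{13 \cdot 3}\right) = - 2487 \left(\left(- \frac{1}{13}\right) \frac{1}{3} \left(8 + 169 - 26 - 52 + 338\right)\right) = - 2487 \left(\left(- \frac{1}{13}\right) \frac{1}{3} \cdot 437\right) = \left(-2487\right) \left(- \frac{437}{39}\right) = \frac{362273}{13}$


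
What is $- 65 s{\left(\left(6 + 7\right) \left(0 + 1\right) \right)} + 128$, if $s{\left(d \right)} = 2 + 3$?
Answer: $-197$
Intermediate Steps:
$s{\left(d \right)} = 5$
$- 65 s{\left(\left(6 + 7\right) \left(0 + 1\right) \right)} + 128 = \left(-65\right) 5 + 128 = -325 + 128 = -197$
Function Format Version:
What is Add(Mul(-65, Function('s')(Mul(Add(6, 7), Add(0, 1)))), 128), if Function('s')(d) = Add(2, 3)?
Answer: -197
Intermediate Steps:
Function('s')(d) = 5
Add(Mul(-65, Function('s')(Mul(Add(6, 7), Add(0, 1)))), 128) = Add(Mul(-65, 5), 128) = Add(-325, 128) = -197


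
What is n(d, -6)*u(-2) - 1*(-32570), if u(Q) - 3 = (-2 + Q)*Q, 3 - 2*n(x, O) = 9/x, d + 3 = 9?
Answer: 130313/4 ≈ 32578.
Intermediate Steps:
d = 6 (d = -3 + 9 = 6)
n(x, O) = 3/2 - 9/(2*x)
u(Q) = 3 + Q*(-2 + Q) (u(Q) = 3 + (-2 + Q)*Q = 3 + Q*(-2 + Q))
n(d, -6)*u(-2) - 1*(-32570) = ((3/2)*(-3 + 6)/6)*(3 + (-2)² - 2*(-2)) - 1*(-32570) = ((3/2)*(⅙)*3)*(3 + 4 + 4) + 32570 = (¾)*11 + 32570 = 33/4 + 32570 = 130313/4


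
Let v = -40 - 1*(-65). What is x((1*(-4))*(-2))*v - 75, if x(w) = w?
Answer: 125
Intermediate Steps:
v = 25 (v = -40 + 65 = 25)
x((1*(-4))*(-2))*v - 75 = ((1*(-4))*(-2))*25 - 75 = -4*(-2)*25 - 75 = 8*25 - 75 = 200 - 75 = 125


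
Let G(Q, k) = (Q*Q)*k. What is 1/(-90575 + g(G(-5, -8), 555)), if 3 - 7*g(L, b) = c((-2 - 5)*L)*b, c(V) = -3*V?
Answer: 7/1696978 ≈ 4.1250e-6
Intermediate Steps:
G(Q, k) = k*Q² (G(Q, k) = Q²*k = k*Q²)
g(L, b) = 3/7 - 3*L*b (g(L, b) = 3/7 - (-3*(-2 - 5)*L)*b/7 = 3/7 - (-(-21)*L)*b/7 = 3/7 - 21*L*b/7 = 3/7 - 3*L*b)
1/(-90575 + g(G(-5, -8), 555)) = 1/(-90575 + (3/7 - 3*(-8*(-5)²)*555)) = 1/(-90575 + (3/7 - 3*(-8*25)*555)) = 1/(-90575 + (3/7 - 3*(-200)*555)) = 1/(-90575 + (3/7 + 333000)) = 1/(-90575 + 2331003/7) = 1/(1696978/7) = 7/1696978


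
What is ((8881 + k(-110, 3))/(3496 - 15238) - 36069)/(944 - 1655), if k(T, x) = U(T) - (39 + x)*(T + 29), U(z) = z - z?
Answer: 423534481/8348562 ≈ 50.731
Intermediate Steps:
U(z) = 0
k(T, x) = -(29 + T)*(39 + x) (k(T, x) = 0 - (39 + x)*(T + 29) = 0 - (39 + x)*(29 + T) = 0 - (29 + T)*(39 + x) = -(29 + T)*(39 + x))
((8881 + k(-110, 3))/(3496 - 15238) - 36069)/(944 - 1655) = ((8881 + (-1131 - 39*(-110) - 29*3 - 1*(-110)*3))/(3496 - 15238) - 36069)/(944 - 1655) = ((8881 + (-1131 + 4290 - 87 + 330))/(-11742) - 36069)/(-711) = ((8881 + 3402)*(-1/11742) - 36069)*(-1/711) = (12283*(-1/11742) - 36069)*(-1/711) = (-12283/11742 - 36069)*(-1/711) = -423534481/11742*(-1/711) = 423534481/8348562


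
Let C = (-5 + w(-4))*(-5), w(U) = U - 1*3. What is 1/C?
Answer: 1/60 ≈ 0.016667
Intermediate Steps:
w(U) = -3 + U (w(U) = U - 3 = -3 + U)
C = 60 (C = (-5 + (-3 - 4))*(-5) = (-5 - 7)*(-5) = -12*(-5) = 60)
1/C = 1/60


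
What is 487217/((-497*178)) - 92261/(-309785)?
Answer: -2913684831/559294690 ≈ -5.2096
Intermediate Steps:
487217/((-497*178)) - 92261/(-309785) = 487217/(-88466) - 92261*(-1/309785) = 487217*(-1/88466) + 92261/309785 = -487217/88466 + 92261/309785 = -2913684831/559294690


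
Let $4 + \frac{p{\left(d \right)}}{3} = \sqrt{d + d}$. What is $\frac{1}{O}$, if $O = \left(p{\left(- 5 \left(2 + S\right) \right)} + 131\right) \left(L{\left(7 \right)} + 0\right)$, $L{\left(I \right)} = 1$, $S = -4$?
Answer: $\frac{119}{13981} - \frac{6 \sqrt{5}}{13981} \approx 0.0075519$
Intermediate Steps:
$p{\left(d \right)} = -12 + 3 \sqrt{2} \sqrt{d}$ ($p{\left(d \right)} = -12 + 3 \sqrt{d + d} = -12 + 3 \sqrt{2 d} = -12 + 3 \sqrt{2} \sqrt{d}$)
$O = 119 + 6 \sqrt{5}$ ($O = \left(\left(-12 + 3 \sqrt{2} \sqrt{- 5 \left(2 - 4\right)}\right) + 131\right) \left(1 + 0\right) = \left(\left(-12 + 3 \sqrt{2} \sqrt{\left(-5\right) \left(-2\right)}\right) + 131\right) 1 = \left(\left(-12 + 3 \sqrt{2} \sqrt{10}\right) + 131\right) 1 = \left(\left(-12 + 6 \sqrt{5}\right) + 131\right) 1 = \left(119 + 6 \sqrt{5}\right) 1 = 119 + 6 \sqrt{5} \approx 132.42$)
$\frac{1}{O} = \frac{1}{119 + 6 \sqrt{5}}$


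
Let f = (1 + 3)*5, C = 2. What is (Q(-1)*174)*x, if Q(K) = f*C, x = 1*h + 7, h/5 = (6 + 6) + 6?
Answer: 675120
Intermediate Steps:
h = 90 (h = 5*((6 + 6) + 6) = 5*(12 + 6) = 5*18 = 90)
f = 20 (f = 4*5 = 20)
x = 97 (x = 1*90 + 7 = 90 + 7 = 97)
Q(K) = 40 (Q(K) = 20*2 = 40)
(Q(-1)*174)*x = (40*174)*97 = 6960*97 = 675120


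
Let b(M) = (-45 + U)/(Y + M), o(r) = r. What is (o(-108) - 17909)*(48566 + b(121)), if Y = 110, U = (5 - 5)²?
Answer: -67375778639/77 ≈ -8.7501e+8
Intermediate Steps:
U = 0 (U = 0² = 0)
b(M) = -45/(110 + M) (b(M) = (-45 + 0)/(110 + M) = -45/(110 + M))
(o(-108) - 17909)*(48566 + b(121)) = (-108 - 17909)*(48566 - 45/(110 + 121)) = -18017*(48566 - 45/231) = -18017*(48566 - 45*1/231) = -18017*(48566 - 15/77) = -18017*3739567/77 = -67375778639/77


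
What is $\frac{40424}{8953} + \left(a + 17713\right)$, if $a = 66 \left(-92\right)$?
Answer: $\frac{104262297}{8953} \approx 11646.0$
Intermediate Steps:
$a = -6072$
$\frac{40424}{8953} + \left(a + 17713\right) = \frac{40424}{8953} + \left(-6072 + 17713\right) = 40424 \cdot \frac{1}{8953} + 11641 = \frac{40424}{8953} + 11641 = \frac{104262297}{8953}$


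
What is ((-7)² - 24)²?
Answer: 625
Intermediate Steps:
((-7)² - 24)² = (49 - 24)² = 25² = 625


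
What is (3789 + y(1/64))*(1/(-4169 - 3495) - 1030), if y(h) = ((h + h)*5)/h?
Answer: -29989005879/7664 ≈ -3.9130e+6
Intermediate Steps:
y(h) = 10 (y(h) = ((2*h)*5)/h = (10*h)/h = 10)
(3789 + y(1/64))*(1/(-4169 - 3495) - 1030) = (3789 + 10)*(1/(-4169 - 3495) - 1030) = 3799*(1/(-7664) - 1030) = 3799*(-1/7664 - 1030) = 3799*(-7893921/7664) = -29989005879/7664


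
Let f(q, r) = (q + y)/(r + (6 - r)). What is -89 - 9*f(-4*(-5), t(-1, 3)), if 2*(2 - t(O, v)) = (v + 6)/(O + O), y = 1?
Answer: -241/2 ≈ -120.50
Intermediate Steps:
t(O, v) = 2 - (6 + v)/(4*O) (t(O, v) = 2 - (v + 6)/(2*(O + O)) = 2 - (6 + v)/(2*(2*O)) = 2 - (6 + v)*1/(2*O)/2 = 2 - (6 + v)/(4*O))
f(q, r) = ⅙ + q/6 (f(q, r) = (q + 1)/(r + (6 - r)) = (1 + q)/6 = (1 + q)*(⅙) = ⅙ + q/6)
-89 - 9*f(-4*(-5), t(-1, 3)) = -89 - 9*(⅙ + (-4*(-5))/6) = -89 - 9*(⅙ + (⅙)*20) = -89 - 9*(⅙ + 10/3) = -89 - 9*7/2 = -89 - 63/2 = -241/2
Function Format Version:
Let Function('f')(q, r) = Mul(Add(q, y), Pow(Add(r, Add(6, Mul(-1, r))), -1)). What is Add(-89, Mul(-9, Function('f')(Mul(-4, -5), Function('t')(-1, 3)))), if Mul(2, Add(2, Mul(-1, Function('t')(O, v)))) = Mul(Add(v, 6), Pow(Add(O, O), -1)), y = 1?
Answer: Rational(-241, 2) ≈ -120.50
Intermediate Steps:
Function('t')(O, v) = Add(2, Mul(Rational(-1, 4), Pow(O, -1), Add(6, v))) (Function('t')(O, v) = Add(2, Mul(Rational(-1, 2), Mul(Add(v, 6), Pow(Add(O, O), -1)))) = Add(2, Mul(Rational(-1, 2), Mul(Add(6, v), Pow(Mul(2, O), -1)))) = Add(2, Mul(Rational(-1, 2), Mul(Add(6, v), Mul(Rational(1, 2), Pow(O, -1))))) = Add(2, Mul(Rational(-1, 2), Mul(Rational(1, 2), Pow(O, -1), Add(6, v)))) = Add(2, Mul(Rational(-1, 4), Pow(O, -1), Add(6, v))))
Function('f')(q, r) = Add(Rational(1, 6), Mul(Rational(1, 6), q)) (Function('f')(q, r) = Mul(Add(q, 1), Pow(Add(r, Add(6, Mul(-1, r))), -1)) = Mul(Add(1, q), Pow(6, -1)) = Mul(Add(1, q), Rational(1, 6)) = Add(Rational(1, 6), Mul(Rational(1, 6), q)))
Add(-89, Mul(-9, Function('f')(Mul(-4, -5), Function('t')(-1, 3)))) = Add(-89, Mul(-9, Add(Rational(1, 6), Mul(Rational(1, 6), Mul(-4, -5))))) = Add(-89, Mul(-9, Add(Rational(1, 6), Mul(Rational(1, 6), 20)))) = Add(-89, Mul(-9, Add(Rational(1, 6), Rational(10, 3)))) = Add(-89, Mul(-9, Rational(7, 2))) = Add(-89, Rational(-63, 2)) = Rational(-241, 2)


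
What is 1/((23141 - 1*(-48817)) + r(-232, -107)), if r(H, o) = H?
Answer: 1/71726 ≈ 1.3942e-5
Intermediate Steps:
1/((23141 - 1*(-48817)) + r(-232, -107)) = 1/((23141 - 1*(-48817)) - 232) = 1/((23141 + 48817) - 232) = 1/(71958 - 232) = 1/71726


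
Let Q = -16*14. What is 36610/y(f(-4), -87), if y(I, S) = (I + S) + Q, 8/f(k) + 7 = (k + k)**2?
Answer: -2086770/17719 ≈ -117.77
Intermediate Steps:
Q = -224
f(k) = 8/(-7 + 4*k**2) (f(k) = 8/(-7 + (k + k)**2) = 8/(-7 + (2*k)**2) = 8/(-7 + 4*k**2))
y(I, S) = -224 + I + S (y(I, S) = (I + S) - 224 = -224 + I + S)
36610/y(f(-4), -87) = 36610/(-224 + 8/(-7 + 4*(-4)**2) - 87) = 36610/(-224 + 8/(-7 + 4*16) - 87) = 36610/(-224 + 8/(-7 + 64) - 87) = 36610/(-224 + 8/57 - 87) = 36610/(-17719/57) = 36610*(-57/17719) = -2086770/17719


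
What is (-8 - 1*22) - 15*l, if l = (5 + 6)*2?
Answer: -360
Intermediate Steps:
l = 22 (l = 11*2 = 22)
(-8 - 1*22) - 15*l = (-8 - 1*22) - 15*22 = (-8 - 22) - 330 = -30 - 330 = -360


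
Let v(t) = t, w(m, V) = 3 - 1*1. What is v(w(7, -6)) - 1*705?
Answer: -703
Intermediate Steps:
w(m, V) = 2 (w(m, V) = 3 - 1 = 2)
v(w(7, -6)) - 1*705 = 2 - 1*705 = 2 - 705 = -703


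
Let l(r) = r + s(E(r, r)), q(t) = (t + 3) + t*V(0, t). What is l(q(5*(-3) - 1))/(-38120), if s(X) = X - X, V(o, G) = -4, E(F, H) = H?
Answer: -51/38120 ≈ -0.0013379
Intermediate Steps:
s(X) = 0
q(t) = 3 - 3*t (q(t) = (t + 3) + t*(-4) = (3 + t) - 4*t = 3 - 3*t)
l(r) = r (l(r) = r + 0 = r)
l(q(5*(-3) - 1))/(-38120) = (3 - 3*(5*(-3) - 1))/(-38120) = (3 - 3*(-15 - 1))*(-1/38120) = (3 - 3*(-16))*(-1/38120) = (3 + 48)*(-1/38120) = 51*(-1/38120) = -51/38120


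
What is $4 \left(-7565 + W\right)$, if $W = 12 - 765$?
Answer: $-33272$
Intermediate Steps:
$W = -753$ ($W = 12 - 765 = -753$)
$4 \left(-7565 + W\right) = 4 \left(-7565 - 753\right) = 4 \left(-8318\right) = -33272$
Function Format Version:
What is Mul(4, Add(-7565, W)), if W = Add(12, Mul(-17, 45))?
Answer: -33272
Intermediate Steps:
W = -753 (W = Add(12, -765) = -753)
Mul(4, Add(-7565, W)) = Mul(4, Add(-7565, -753)) = Mul(4, -8318) = -33272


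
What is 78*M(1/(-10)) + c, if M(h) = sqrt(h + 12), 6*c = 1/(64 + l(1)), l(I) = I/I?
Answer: 1/390 + 39*sqrt(1190)/5 ≈ 269.07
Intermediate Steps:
l(I) = 1
c = 1/390 (c = 1/(6*(64 + 1)) = (1/6)/65 = (1/6)*(1/65) = 1/390 ≈ 0.0025641)
M(h) = sqrt(12 + h)
78*M(1/(-10)) + c = 78*sqrt(12 + 1/(-10)) + 1/390 = 78*sqrt(12 - 1/10) + 1/390 = 78*sqrt(119/10) + 1/390 = 78*(sqrt(1190)/10) + 1/390 = 39*sqrt(1190)/5 + 1/390 = 1/390 + 39*sqrt(1190)/5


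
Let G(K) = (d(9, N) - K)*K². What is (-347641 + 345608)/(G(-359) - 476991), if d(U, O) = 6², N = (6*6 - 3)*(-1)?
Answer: -2033/50431004 ≈ -4.0313e-5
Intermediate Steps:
N = -33 (N = (36 - 3)*(-1) = 33*(-1) = -33)
d(U, O) = 36
G(K) = K²*(36 - K) (G(K) = (36 - K)*K² = K²*(36 - K))
(-347641 + 345608)/(G(-359) - 476991) = (-347641 + 345608)/((-359)²*(36 - 1*(-359)) - 476991) = -2033/(128881*(36 + 359) - 476991) = -2033/(128881*395 - 476991) = -2033/(50907995 - 476991) = -2033/50431004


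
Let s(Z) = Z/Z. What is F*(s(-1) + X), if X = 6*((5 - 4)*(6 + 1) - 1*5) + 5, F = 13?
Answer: 234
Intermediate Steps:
s(Z) = 1
X = 17 (X = 6*(1*7 - 5) + 5 = 6*(7 - 5) + 5 = 6*2 + 5 = 12 + 5 = 17)
F*(s(-1) + X) = 13*(1 + 17) = 13*18 = 234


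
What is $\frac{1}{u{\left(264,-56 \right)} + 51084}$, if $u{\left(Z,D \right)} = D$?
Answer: $\frac{1}{51028} \approx 1.9597 \cdot 10^{-5}$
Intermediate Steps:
$\frac{1}{u{\left(264,-56 \right)} + 51084} = \frac{1}{-56 + 51084} = \frac{1}{51028}$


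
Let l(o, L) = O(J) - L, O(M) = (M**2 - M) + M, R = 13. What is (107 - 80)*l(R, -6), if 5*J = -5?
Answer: 189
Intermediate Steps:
J = -1 (J = (1/5)*(-5) = -1)
O(M) = M**2
l(o, L) = 1 - L (l(o, L) = (-1)**2 - L = 1 - L)
(107 - 80)*l(R, -6) = (107 - 80)*(1 - 1*(-6)) = 27*(1 + 6) = 27*7 = 189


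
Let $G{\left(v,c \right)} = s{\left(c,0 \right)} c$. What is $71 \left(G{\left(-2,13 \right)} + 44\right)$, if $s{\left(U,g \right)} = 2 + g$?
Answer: $4970$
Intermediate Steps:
$G{\left(v,c \right)} = 2 c$ ($G{\left(v,c \right)} = \left(2 + 0\right) c = 2 c$)
$71 \left(G{\left(-2,13 \right)} + 44\right) = 71 \left(2 \cdot 13 + 44\right) = 71 \left(26 + 44\right) = 71 \cdot 70 = 4970$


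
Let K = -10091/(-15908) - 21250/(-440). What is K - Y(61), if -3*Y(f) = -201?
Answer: -1581035/87494 ≈ -18.070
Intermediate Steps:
K = 4281063/87494 (K = -10091*(-1/15908) - 21250*(-1/440) = 10091/15908 + 2125/44 = 4281063/87494 ≈ 48.930)
Y(f) = 67 (Y(f) = -1/3*(-201) = 67)
K - Y(61) = 4281063/87494 - 1*67 = 4281063/87494 - 67 = -1581035/87494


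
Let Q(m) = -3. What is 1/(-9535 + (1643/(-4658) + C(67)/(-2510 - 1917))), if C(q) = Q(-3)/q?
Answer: -1381604722/13174088338883 ≈ -0.00010487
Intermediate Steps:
C(q) = -3/q
1/(-9535 + (1643/(-4658) + C(67)/(-2510 - 1917))) = 1/(-9535 + (1643/(-4658) + (-3/67)/(-2510 - 1917))) = 1/(-9535 + (1643*(-1/4658) - 3*1/67/(-4427))) = 1/(-9535 + (-1643/4658 - 3/67*(-1/4427))) = 1/(-9535 + (-1643/4658 + 3/296609)) = 1/(-9535 - 487314613/1381604722) = 1/(-13174088338883/1381604722) = -1381604722/13174088338883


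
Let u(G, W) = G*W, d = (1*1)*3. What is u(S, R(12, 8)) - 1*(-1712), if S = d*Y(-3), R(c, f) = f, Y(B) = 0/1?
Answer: 1712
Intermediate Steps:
Y(B) = 0 (Y(B) = 0*1 = 0)
d = 3 (d = 1*3 = 3)
S = 0 (S = 3*0 = 0)
u(S, R(12, 8)) - 1*(-1712) = 0*8 - 1*(-1712) = 0 + 1712 = 1712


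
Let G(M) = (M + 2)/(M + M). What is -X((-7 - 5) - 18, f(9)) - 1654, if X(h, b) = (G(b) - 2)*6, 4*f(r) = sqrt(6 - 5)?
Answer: -1669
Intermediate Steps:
G(M) = (2 + M)/(2*M) (G(M) = (2 + M)/((2*M)) = (2 + M)*(1/(2*M)) = (2 + M)/(2*M))
f(r) = 1/4 (f(r) = sqrt(6 - 5)/4 = sqrt(1)/4 = (1/4)*1 = 1/4)
X(h, b) = -12 + 3*(2 + b)/b (X(h, b) = ((2 + b)/(2*b) - 2)*6 = (-2 + (2 + b)/(2*b))*6 = -12 + 3*(2 + b)/b)
-X((-7 - 5) - 18, f(9)) - 1654 = -(-9 + 6/(1/4)) - 1654 = -(-9 + 6*4) - 1654 = -(-9 + 24) - 1654 = -1*15 - 1654 = -15 - 1654 = -1669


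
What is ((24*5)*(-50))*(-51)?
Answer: 306000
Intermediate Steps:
((24*5)*(-50))*(-51) = (120*(-50))*(-51) = -6000*(-51) = 306000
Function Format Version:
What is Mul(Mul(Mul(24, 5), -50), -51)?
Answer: 306000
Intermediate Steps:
Mul(Mul(Mul(24, 5), -50), -51) = Mul(Mul(120, -50), -51) = Mul(-6000, -51) = 306000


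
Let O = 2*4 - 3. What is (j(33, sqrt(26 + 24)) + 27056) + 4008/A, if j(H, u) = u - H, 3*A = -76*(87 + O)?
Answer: 23616599/874 + 5*sqrt(2) ≈ 27028.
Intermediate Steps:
O = 5 (O = 8 - 3 = 5)
A = -6992/3 (A = (-76*(87 + 5))/3 = (-76*92)/3 = (1/3)*(-6992) = -6992/3 ≈ -2330.7)
(j(33, sqrt(26 + 24)) + 27056) + 4008/A = ((sqrt(26 + 24) - 1*33) + 27056) + 4008/(-6992/3) = ((sqrt(50) - 33) + 27056) + 4008*(-3/6992) = ((5*sqrt(2) - 33) + 27056) - 1503/874 = ((-33 + 5*sqrt(2)) + 27056) - 1503/874 = (27023 + 5*sqrt(2)) - 1503/874 = 23616599/874 + 5*sqrt(2)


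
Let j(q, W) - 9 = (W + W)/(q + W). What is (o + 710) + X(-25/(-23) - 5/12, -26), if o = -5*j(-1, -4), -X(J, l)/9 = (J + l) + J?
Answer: 40431/46 ≈ 878.93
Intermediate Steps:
j(q, W) = 9 + 2*W/(W + q) (j(q, W) = 9 + (W + W)/(q + W) = 9 + (2*W)/(W + q) = 9 + 2*W/(W + q))
X(J, l) = -18*J - 9*l (X(J, l) = -9*((J + l) + J) = -9*(l + 2*J) = -18*J - 9*l)
o = -53 (o = -5*(9*(-1) + 11*(-4))/(-4 - 1) = -5*(-9 - 44)/(-5) = -(-1)*(-53) = -5*53/5 = -53)
(o + 710) + X(-25/(-23) - 5/12, -26) = (-53 + 710) + (-18*(-25/(-23) - 5/12) - 9*(-26)) = 657 + (-18*(-25*(-1/23) - 5*1/12) + 234) = 657 + (-18*(25/23 - 5/12) + 234) = 657 + (-18*185/276 + 234) = 657 + (-555/46 + 234) = 657 + 10209/46 = 40431/46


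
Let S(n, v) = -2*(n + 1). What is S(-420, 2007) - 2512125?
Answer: -2511287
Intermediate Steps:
S(n, v) = -2 - 2*n (S(n, v) = -2*(1 + n) = -2 - 2*n)
S(-420, 2007) - 2512125 = (-2 - 2*(-420)) - 2512125 = (-2 + 840) - 2512125 = 838 - 2512125 = -2511287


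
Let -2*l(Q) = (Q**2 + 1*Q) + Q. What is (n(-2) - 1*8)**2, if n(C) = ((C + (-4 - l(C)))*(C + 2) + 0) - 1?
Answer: 81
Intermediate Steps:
l(Q) = -Q - Q**2/2 (l(Q) = -((Q**2 + 1*Q) + Q)/2 = -((Q**2 + Q) + Q)/2 = -((Q + Q**2) + Q)/2 = -(Q**2 + 2*Q)/2 = -Q - Q**2/2)
n(C) = -1 + (2 + C)*(-4 + C + C*(2 + C)/2) (n(C) = ((C + (-4 - (-1)*C*(2 + C)/2))*(C + 2) + 0) - 1 = ((C + (-4 + C*(2 + C)/2))*(2 + C) + 0) - 1 = ((-4 + C + C*(2 + C)/2)*(2 + C) + 0) - 1 = ((2 + C)*(-4 + C + C*(2 + C)/2) + 0) - 1 = (2 + C)*(-4 + C + C*(2 + C)/2) - 1 = -1 + (2 + C)*(-4 + C + C*(2 + C)/2))
(n(-2) - 1*8)**2 = ((-9 + (1/2)*(-2)**3 + 3*(-2)**2) - 1*8)**2 = ((-9 + (1/2)*(-8) + 3*4) - 8)**2 = ((-9 - 4 + 12) - 8)**2 = (-1 - 8)**2 = (-9)**2 = 81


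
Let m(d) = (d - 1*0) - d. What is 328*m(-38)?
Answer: 0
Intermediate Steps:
m(d) = 0 (m(d) = (d + 0) - d = d - d = 0)
328*m(-38) = 328*0 = 0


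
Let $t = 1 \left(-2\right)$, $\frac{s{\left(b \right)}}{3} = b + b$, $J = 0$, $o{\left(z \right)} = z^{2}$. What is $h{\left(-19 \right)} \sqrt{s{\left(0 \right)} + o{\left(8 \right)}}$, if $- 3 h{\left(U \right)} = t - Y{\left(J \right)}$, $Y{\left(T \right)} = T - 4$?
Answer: $- \frac{16}{3} \approx -5.3333$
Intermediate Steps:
$s{\left(b \right)} = 6 b$ ($s{\left(b \right)} = 3 \left(b + b\right) = 3 \cdot 2 b = 6 b$)
$Y{\left(T \right)} = -4 + T$ ($Y{\left(T \right)} = T - 4 = -4 + T$)
$t = -2$
$h{\left(U \right)} = - \frac{2}{3}$ ($h{\left(U \right)} = - \frac{-2 - \left(-4 + 0\right)}{3} = - \frac{-2 - -4}{3} = - \frac{-2 + 4}{3} = \left(- \frac{1}{3}\right) 2 = - \frac{2}{3}$)
$h{\left(-19 \right)} \sqrt{s{\left(0 \right)} + o{\left(8 \right)}} = - \frac{2 \sqrt{6 \cdot 0 + 8^{2}}}{3} = - \frac{2 \sqrt{0 + 64}}{3} = - \frac{2 \sqrt{64}}{3} = \left(- \frac{2}{3}\right) 8 = - \frac{16}{3}$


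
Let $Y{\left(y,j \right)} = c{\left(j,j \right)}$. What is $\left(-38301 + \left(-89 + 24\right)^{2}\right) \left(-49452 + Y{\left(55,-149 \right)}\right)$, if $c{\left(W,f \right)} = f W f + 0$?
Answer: $114406796476$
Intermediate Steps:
$c{\left(W,f \right)} = W f^{2}$ ($c{\left(W,f \right)} = W f f + 0 = W f^{2} + 0 = W f^{2}$)
$Y{\left(y,j \right)} = j^{3}$ ($Y{\left(y,j \right)} = j j^{2} = j^{3}$)
$\left(-38301 + \left(-89 + 24\right)^{2}\right) \left(-49452 + Y{\left(55,-149 \right)}\right) = \left(-38301 + \left(-89 + 24\right)^{2}\right) \left(-49452 + \left(-149\right)^{3}\right) = \left(-38301 + \left(-65\right)^{2}\right) \left(-49452 - 3307949\right) = \left(-38301 + 4225\right) \left(-3357401\right) = \left(-34076\right) \left(-3357401\right) = 114406796476$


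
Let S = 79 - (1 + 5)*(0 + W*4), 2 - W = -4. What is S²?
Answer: 4225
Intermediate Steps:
W = 6 (W = 2 - 1*(-4) = 2 + 4 = 6)
S = -65 (S = 79 - (1 + 5)*(0 + 6*4) = 79 - 6*(0 + 24) = 79 - 6*24 = 79 - 1*144 = 79 - 144 = -65)
S² = (-65)² = 4225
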